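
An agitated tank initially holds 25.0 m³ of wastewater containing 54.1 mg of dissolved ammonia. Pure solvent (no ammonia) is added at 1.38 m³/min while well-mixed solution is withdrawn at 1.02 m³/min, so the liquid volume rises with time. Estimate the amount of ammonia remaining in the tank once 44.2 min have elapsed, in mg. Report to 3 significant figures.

13.4 mg

Total volume: dV/dt = Q_in − Q_out = 0.36000 m³/min, so V(t) = 25.0 + 0.36000 t and V(44.2) = 40.912 m³.
No ammonia enters, so dm/dt = −Q_out · (m/V).
dm/m = −Q_out dt/(V₀ + 0.36000 t); integrating gives ln(m/m₀) = −(Q_out/(Q_in−Q_out)) ln(V/V₀).
m = m₀ (V₀/V)^(Q_out/(Q_in−Q_out)) = 54.1 × (25.0/40.912)^(2.8333) = 13.400 mg.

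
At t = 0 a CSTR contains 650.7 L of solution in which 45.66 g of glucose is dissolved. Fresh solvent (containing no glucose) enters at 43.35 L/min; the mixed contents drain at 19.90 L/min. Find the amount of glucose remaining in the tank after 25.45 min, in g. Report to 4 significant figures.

Total volume: dV/dt = Q_in − Q_out = 23.4500 L/min, so V(t) = 650.7 + 23.4500 t and V(25.45) = 1247.50 L.
Species balance (pure solvent in): dm/dt = −Q_out · m/V(t).
dm/m = −Q_out dt/(V₀ + 23.4500 t); integrating gives ln(m/m₀) = −(Q_out/(Q_in−Q_out)) ln(V/V₀).
m = m₀ (V₀/V)^(Q_out/(Q_in−Q_out)) = 45.66 × (650.7/1247.50)^(0.848614) = 26.2825 g.

26.28 g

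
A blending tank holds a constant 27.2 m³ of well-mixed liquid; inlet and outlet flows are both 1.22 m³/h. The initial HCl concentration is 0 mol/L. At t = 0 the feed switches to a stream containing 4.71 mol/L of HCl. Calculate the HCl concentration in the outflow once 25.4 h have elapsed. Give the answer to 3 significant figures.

3.20 mol/L

Species balance on the tank: V dC/dt = Q(C_in − C).
Rewrite as dC/dt + C/τ = C_in/τ, τ = V/Q = 22.295 h.
Integrating: C(t) = C_in + (C₀ − C_in) e^(−t/τ).
C(25.4) = 4.71 + (0 − 4.71)·e^(−25.4/22.295) = 4.71 + (-4.7100)·0.32005 = 3.2025 mol/L.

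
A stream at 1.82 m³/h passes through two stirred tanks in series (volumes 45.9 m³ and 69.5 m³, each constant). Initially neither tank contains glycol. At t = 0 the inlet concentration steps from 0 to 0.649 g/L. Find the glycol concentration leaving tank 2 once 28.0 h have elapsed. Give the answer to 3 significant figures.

0.147 g/L

Each tank obeys Vᵢ dCᵢ/dt = Q(Cᵢ₋₁ − Cᵢ), so τᵢ = Vᵢ/Q.
τ₁ = 45.9/1.82 = 25.220 h; τ₂ = 69.5/1.82 = 38.187 h.
Solving the cascade with C₁(0)=C₂(0)=0 gives C₂(t) = C_in[1 − (τ₁ e^(−t/τ₁) − τ₂ e^(−t/τ₂))/(τ₁ − τ₂)].
At t = 28.0: e^(−t/τ₁) = 0.32948, e^(−t/τ₂) = 0.48035.
C₂ = 0.649·[1 − (25.220·0.32948 − 38.187·0.48035)/(-12.967)] = 0.649·0.22622 = 0.14681 g/L.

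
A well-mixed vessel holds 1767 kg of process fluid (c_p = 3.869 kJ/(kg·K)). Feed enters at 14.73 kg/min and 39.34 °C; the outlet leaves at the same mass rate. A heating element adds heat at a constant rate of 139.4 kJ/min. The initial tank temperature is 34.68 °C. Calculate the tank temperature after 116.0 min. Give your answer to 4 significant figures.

39.08 °C

M c_p dT/dt = ṁ c_p (T_in − T) + Q̇.
Rearrange: dT/dt = (T_ss − T)/τ with τ = M/ṁ = 119.959 min and T_ss = T_in + Q̇/(ṁ c_p) = 41.7860 °C.
Solution: T(t) = T_ss + (T₀ − T_ss) e^(−t/τ).
T(116.0) = 41.7860 + (-7.10603)·e^(−116.0/119.959) = 41.7860 + (-7.10603)·0.380224 = 39.0841 °C.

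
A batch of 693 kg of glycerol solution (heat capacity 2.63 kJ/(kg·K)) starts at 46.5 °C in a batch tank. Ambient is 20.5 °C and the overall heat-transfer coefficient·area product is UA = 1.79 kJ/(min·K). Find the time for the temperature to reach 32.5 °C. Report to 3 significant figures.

Heat balance on the well-mixed liquid: M c_p dT/dt = −UA(T − T_amb).
τ = M c_p/UA = 1018.2 min; T_ss = T_amb = 20.500 °C.
T(t) = T_ss + (T₀ − T_ss)e^(−t/τ); set T = 32.5:
t = −τ ln[(T − T_ss)/(T₀ − T_ss)] = −1018.2 · ln(0.46154) = 787.27 min.

787 min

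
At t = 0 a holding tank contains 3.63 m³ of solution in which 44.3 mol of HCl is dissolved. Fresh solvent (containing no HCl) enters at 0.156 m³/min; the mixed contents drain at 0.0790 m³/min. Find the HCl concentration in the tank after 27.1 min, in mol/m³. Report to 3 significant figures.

Let m(t) be the amount of HCl. Volume: V(t) = V₀ + (Q_in − Q_out) t = 3.63 + 0.077000 t; V(27.1) = 5.7167 m³.
No HCl enters, so dm/dt = −Q_out · (m/V).
dm/m = −Q_out dt/(V₀ + 0.077000 t); integrating gives ln(m/m₀) = −(Q_out/(Q_in−Q_out)) ln(V/V₀).
m = m₀ (V₀/V)^(Q_out/(Q_in−Q_out)) = 44.3 × (3.63/5.7167)^(1.0260) = 27.800 mol.
C = m/V = 27.800/5.7167 = 4.8629 mol/m³.

4.86 mol/m³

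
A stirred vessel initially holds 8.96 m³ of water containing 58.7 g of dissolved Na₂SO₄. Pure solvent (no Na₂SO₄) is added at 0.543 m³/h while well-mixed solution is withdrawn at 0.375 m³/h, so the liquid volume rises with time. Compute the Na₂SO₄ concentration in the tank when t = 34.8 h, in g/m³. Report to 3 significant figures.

Let m(t) be the amount of Na₂SO₄. Volume: V(t) = V₀ + (Q_in − Q_out) t = 8.96 + 0.16800 t; V(34.8) = 14.806 m³.
No Na₂SO₄ enters, so dm/dt = −Q_out · (m/V).
dm/m = −Q_out dt/(V₀ + 0.16800 t); integrating gives ln(m/m₀) = −(Q_out/(Q_in−Q_out)) ln(V/V₀).
m = m₀ (V₀/V)^(Q_out/(Q_in−Q_out)) = 58.7 × (8.96/14.806)^(2.2321) = 19.130 g.
C = m/V = 19.130/14.806 = 1.2920 g/m³.

1.29 g/m³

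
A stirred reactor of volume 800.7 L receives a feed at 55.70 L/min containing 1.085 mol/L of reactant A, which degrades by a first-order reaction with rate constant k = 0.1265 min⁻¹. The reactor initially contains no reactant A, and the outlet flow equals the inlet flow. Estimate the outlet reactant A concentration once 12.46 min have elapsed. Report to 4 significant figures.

0.3515 mol/L

Accumulation = in − out − consumed: V dC/dt = Q C_in − Q C − k V C.
dC/dt = (Q/V) C_in − (Q/V + k) C; effective rate a = Q/V + k = 0.0695641 + 0.1265 = 0.196064 min⁻¹.
C_ss = Q C_in/(Q + kV) = 0.384961 mol/L; C(t) = C_ss + (C₀ − C_ss) e^(−a t).
C(12.46) = 0.384961 + (-0.384961)·e^(−0.196064·12.46) = 0.384961 + (-0.384961)·0.0869033 = 0.351507 mol/L.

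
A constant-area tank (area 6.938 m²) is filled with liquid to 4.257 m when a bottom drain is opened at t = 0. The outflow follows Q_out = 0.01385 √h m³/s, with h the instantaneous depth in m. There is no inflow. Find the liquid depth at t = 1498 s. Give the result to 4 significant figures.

0.3227 m

A dh/dt = −Q_out = −0.01385 √h.
This is separable: 2 d(√h)/dt = −0.01385/A, so √h = √h₀ − (0.01385/(2A)) t.
√h = √4.257 − 0.01385·1498/(2·6.938) = 2.06325 − 1.49519 = 0.568057.
h = 0.568057² = 0.322688 m.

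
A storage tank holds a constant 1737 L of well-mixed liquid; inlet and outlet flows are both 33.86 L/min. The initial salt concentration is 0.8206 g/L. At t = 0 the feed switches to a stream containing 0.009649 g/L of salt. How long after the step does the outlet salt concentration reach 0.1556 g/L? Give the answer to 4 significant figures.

87.98 min

Species balance on the tank: V dC/dt = Q(C_in − C), so τ = V/Q = 51.2995 min.
C(t) = C_in + (C₀ − C_in) e^(−t/τ). Set C = 0.1556 and solve for t:
e^(−t/τ) = (C − C_in)/(C₀ − C_in) = (0.1556 − 0.009649)/(0.8206 − 0.009649) = 0.179975
t = −τ ln(…) = 51.2995 × 1.71494 = 87.9753 min.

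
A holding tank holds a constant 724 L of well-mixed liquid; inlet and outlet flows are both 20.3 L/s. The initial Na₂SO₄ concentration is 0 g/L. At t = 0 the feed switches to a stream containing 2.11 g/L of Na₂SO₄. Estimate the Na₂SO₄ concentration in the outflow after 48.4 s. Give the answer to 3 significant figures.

1.57 g/L

Unsteady species balance (constant V, well mixed): V dC/dt = Q(C_in − C).
So dC/dt = (C_in − C)/τ with τ = V/Q = 724/20.3 = 35.665 s.
Solution: C(t) = C_in + (C₀ − C_in) e^(−t/τ).
C(48.4) = 2.11 + (0 − 2.11)·e^(−48.4/35.665) = 2.11 + (-2.1100)·0.25741 = 1.5669 g/L.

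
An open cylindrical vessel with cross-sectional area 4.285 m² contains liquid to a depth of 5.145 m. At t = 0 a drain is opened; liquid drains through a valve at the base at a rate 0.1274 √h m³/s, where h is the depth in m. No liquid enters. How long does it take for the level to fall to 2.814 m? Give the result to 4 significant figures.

With no inflow, A dh/dt = −0.1274 √h.
∫ h^(−1/2) dh = −(0.1274/A) ∫ dt, giving 2√h = 2√h₀ − (0.1274/A) t.
t = 2A(√h₀ − √h)/0.1274 = 2·4.285·(√5.145 − √2.814)/0.1274
  = 8.57000 × (2.26826 − 1.67750) / 0.1274 = 39.7396 s.

39.74 s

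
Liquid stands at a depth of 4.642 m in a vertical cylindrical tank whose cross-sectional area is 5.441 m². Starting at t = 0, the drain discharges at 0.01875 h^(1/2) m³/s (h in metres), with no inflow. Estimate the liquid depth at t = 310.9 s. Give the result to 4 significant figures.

A dh/dt = −Q_out = −0.01875 √h.
This is separable: 2 d(√h)/dt = −0.01875/A, so √h = √h₀ − (0.01875/(2A)) t.
√h = √4.642 − 0.01875·310.9/(2·5.441) = 2.15453 − 0.535690 = 1.61884.
h = 1.61884² = 2.62064 m.

2.621 m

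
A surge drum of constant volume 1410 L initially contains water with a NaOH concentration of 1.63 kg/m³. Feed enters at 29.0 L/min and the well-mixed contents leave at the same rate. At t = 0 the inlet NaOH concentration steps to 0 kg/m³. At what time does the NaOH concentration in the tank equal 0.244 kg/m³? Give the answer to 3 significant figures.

Transient balance on the dissolved component: V dC/dt = Q(C_in − C), so τ = V/Q = 48.621 min.
C(t) = C_in + (C₀ − C_in) e^(−t/τ). Set C = 0.244 and solve for t:
e^(−t/τ) = (C − C_in)/(C₀ − C_in) = (0.244 − 0)/(1.63 − 0) = 0.14969
t = −τ ln(…) = 48.621 × 1.8992 = 92.339 min.

92.3 min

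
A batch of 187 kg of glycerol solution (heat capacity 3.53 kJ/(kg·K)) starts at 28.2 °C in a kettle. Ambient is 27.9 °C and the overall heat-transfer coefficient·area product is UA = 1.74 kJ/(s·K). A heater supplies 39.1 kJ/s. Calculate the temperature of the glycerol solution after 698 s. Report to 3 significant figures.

46.8 °C

Lumped-capacitance energy balance: M c_p dT/dt = UA(T_amb − T) + Q̇.
dT/dt = (T_ss − T)/τ with T_ss = T_amb + Q̇/UA = 27.9 + 39.1/1.74 = 50.371 °C, τ = M c_p/UA = 187·3.53/1.74 = 379.37 s.
T approaches T_ss exponentially: T(t) = T_ss + (T₀ − T_ss) e^(−t/τ).
T(698) = 50.371 + (-22.171)·0.15884 = 46.850 °C.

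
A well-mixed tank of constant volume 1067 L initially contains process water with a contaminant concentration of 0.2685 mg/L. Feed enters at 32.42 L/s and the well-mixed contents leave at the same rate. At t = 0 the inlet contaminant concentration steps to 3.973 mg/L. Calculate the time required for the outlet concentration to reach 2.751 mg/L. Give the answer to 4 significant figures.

Species balance: V dC/dt = Q(C_in − C) ⇒ τ = V/Q = 32.9118 s.
C(t) = C_in + (C₀ − C_in) e^(−t/τ). Set C = 2.751 and solve for t:
e^(−t/τ) = (C − C_in)/(C₀ − C_in) = (2.751 − 3.973)/(0.2685 − 3.973) = 0.329869
t = −τ ln(…) = 32.9118 × 1.10906 = 36.5011 s.

36.50 s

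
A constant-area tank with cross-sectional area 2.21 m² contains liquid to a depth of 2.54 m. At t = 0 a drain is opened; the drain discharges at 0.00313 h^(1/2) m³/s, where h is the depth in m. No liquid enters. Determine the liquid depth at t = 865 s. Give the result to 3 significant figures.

A dh/dt = −Q_out = −0.00313 √h.
This is separable: 2 d(√h)/dt = −0.00313/A, so √h = √h₀ − (0.00313/(2A)) t.
√h = √2.54 − 0.00313·865/(2·2.21) = 1.5937 − 0.61255 = 0.98119.
h = 0.98119² = 0.96274 m.

0.963 m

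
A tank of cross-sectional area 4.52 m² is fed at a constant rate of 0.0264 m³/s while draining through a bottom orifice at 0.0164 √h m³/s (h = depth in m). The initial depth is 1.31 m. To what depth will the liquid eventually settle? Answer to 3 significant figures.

2.59 m

Unsteady balance on liquid volume: A dh/dt = Q_in − 0.0164 √h. At steady state dh/dt = 0:
Q_in = 0.0164 √h_ss ⇒ √h_ss = 0.0264/0.0164 = 1.6098.
h_ss = 1.6098² = 2.5913 m. (Since h₀ = 1.31 m < h_ss, the level will rise toward this value.)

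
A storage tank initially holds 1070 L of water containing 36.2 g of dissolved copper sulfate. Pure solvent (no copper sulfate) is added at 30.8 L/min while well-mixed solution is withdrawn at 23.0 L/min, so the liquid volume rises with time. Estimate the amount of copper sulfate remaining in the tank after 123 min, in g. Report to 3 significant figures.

5.48 g

Let m(t) be the amount of copper sulfate. Volume: V(t) = V₀ + (Q_in − Q_out) t = 1070 + 7.8000 t; V(123) = 2029.4 L.
No copper sulfate enters, so dm/dt = −Q_out · (m/V).
dm/m = −Q_out dt/(V₀ + 7.8000 t); integrating gives ln(m/m₀) = −(Q_out/(Q_in−Q_out)) ln(V/V₀).
m = m₀ (V₀/V)^(Q_out/(Q_in−Q_out)) = 36.2 × (1070/2029.4)^(2.9487) = 5.4829 g.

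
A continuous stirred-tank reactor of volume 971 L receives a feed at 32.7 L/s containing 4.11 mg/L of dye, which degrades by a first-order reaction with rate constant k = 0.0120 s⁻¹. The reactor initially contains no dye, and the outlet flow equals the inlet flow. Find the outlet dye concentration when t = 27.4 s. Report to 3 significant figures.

2.16 mg/L

Accumulation = in − out − consumed: V dC/dt = Q C_in − Q C − k V C.
dC/dt = (Q/V) C_in − (Q/V + k) C; effective rate a = Q/V + k = 0.033677 + 0.0120 = 0.045677 s⁻¹.
C_ss = Q C_in/(Q + kV) = 3.0302 mg/L; C(t) = C_ss + (C₀ − C_ss) e^(−a t).
C(27.4) = 3.0302 + (-3.0302)·e^(−0.045677·27.4) = 3.0302 + (-3.0302)·0.28606 = 2.1634 mg/L.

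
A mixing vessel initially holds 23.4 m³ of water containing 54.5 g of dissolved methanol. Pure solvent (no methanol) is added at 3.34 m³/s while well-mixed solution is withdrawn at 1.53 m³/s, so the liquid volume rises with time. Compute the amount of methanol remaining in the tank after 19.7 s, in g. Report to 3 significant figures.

24.9 g

Let m(t) be the amount of methanol. Volume: V(t) = V₀ + (Q_in − Q_out) t = 23.4 + 1.8100 t; V(19.7) = 59.057 m³.
Solute balance: dm/dt = 0 − Q_out C = −Q_out m/V(t).
dm/m = −Q_out dt/(V₀ + 1.8100 t); integrating gives ln(m/m₀) = −(Q_out/(Q_in−Q_out)) ln(V/V₀).
m = m₀ (V₀/V)^(Q_out/(Q_in−Q_out)) = 54.5 × (23.4/59.057)^(0.84530) = 24.919 g.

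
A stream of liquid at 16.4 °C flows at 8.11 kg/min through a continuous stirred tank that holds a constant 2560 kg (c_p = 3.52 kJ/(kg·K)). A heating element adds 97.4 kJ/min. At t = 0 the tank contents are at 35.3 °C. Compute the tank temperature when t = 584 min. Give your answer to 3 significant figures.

22.2 °C

M c_p dT/dt = ṁ c_p (T_in − T) + Q̇.
Rearrange: dT/dt = (T_ss − T)/τ with τ = M/ṁ = 315.66 min and T_ss = T_in + Q̇/(ṁ c_p) = 19.812 °C.
Integrating: T(t) = T_ss + (T₀ − T_ss) e^(−t/τ).
T(584) = 19.812 + (15.488)·e^(−584/315.66) = 19.812 + (15.488)·0.15722 = 22.247 °C.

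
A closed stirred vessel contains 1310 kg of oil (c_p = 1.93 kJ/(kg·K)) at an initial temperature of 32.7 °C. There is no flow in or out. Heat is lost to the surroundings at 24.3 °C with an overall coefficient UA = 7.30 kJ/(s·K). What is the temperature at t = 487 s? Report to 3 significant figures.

26.4 °C

Lumped-capacitance energy balance: M c_p dT/dt = UA(T_amb − T).
dT/dt = (T_ss − T)/τ with T_ss = T_amb = 24.300 °C, τ = M c_p/UA = 1310·1.93/7.30 = 346.34 s.
T approaches T_ss exponentially: T(t) = T_ss + (T₀ − T_ss) e^(−t/τ).
T(487) = 24.300 + (8.4000)·0.24509 = 26.359 °C.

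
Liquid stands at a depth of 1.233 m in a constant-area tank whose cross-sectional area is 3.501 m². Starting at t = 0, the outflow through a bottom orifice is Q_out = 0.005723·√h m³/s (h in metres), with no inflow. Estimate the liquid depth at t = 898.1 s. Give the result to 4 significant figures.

0.1416 m

A dh/dt = −Q_out = −0.005723 √h.
Separate and integrate: 2(√h − √h₀) = −(0.005723/A) t.
√h = √1.233 − 0.005723·898.1/(2·3.501) = 1.11041 − 0.734051 = 0.376354.
h = 0.376354² = 0.141642 m.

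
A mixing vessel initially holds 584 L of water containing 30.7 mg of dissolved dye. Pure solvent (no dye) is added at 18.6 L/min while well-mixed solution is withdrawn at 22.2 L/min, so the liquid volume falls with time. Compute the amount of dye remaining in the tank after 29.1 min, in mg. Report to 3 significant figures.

Let m(t) be the amount of dye. Volume: V(t) = V₀ + (Q_in − Q_out) t = 584 − 3.6000 t; V(29.1) = 479.24 L.
Solute balance: dm/dt = 0 − Q_out C = −Q_out m/V(t).
Separate: dm/m = −Q_out dt/V(t) ⇒ ln(m/m₀) = −(Q_out/(Q_in−Q_out)) ln(V/V₀).
m = m₀ (V₀/V)^(Q_out/(Q_in−Q_out)) = 30.7 × (584/479.24)^(-6.1667) = 9.0713 mg.

9.07 mg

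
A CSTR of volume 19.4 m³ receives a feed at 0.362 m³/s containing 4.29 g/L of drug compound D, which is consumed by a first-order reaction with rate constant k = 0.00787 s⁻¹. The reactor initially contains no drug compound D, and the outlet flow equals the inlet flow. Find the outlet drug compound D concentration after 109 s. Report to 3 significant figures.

2.85 g/L

Species balance: V dC/dt = Q C_in − Q C − k V C.
This is linear with rate a = Q/V + k = 0.026530 s⁻¹.
C_ss = Q C_in/(Q + kV) = 3.0174 g/L; C(t) = C_ss + (C₀ − C_ss) e^(−a t).
C(109) = 3.0174 + (-3.0174)·e^(−0.026530·109) = 3.0174 + (-3.0174)·0.055479 = 2.8500 g/L.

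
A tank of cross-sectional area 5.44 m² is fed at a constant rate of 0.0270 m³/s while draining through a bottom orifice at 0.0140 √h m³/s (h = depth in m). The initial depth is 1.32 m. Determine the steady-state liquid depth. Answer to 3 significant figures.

3.72 m

A dh/dt = Q_in − 0.0140 √h. Steady state requires inflow = outflow:
Q_in = 0.0140 √h_ss ⇒ √h_ss = 0.0270/0.0140 = 1.9286.
h_ss = 1.9286² = 3.7194 m. (Since h₀ = 1.32 m < h_ss, the level will rise toward this value.)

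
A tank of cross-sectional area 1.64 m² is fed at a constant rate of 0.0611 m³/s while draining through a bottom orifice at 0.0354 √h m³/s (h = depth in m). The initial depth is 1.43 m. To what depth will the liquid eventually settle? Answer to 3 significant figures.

A dh/dt = Q_in − 0.0354 √h. Steady state requires inflow = outflow:
Q_in = 0.0354 √h_ss ⇒ √h_ss = 0.0611/0.0354 = 1.7260.
h_ss = 1.7260² = 2.9790 m. (Since h₀ = 1.43 m < h_ss, the level will rise toward this value.)

2.98 m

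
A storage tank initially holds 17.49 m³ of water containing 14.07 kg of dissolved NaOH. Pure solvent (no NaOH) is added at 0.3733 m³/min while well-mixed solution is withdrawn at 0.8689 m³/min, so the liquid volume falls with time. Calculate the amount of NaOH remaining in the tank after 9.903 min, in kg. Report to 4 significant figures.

7.898 kg

Total volume: dV/dt = Q_in − Q_out = -0.495600 m³/min, so V(t) = 17.49 − 0.495600 t and V(9.903) = 12.5821 m³.
No NaOH enters, so dm/dt = −Q_out · (m/V).
Separate: dm/m = −Q_out dt/V(t) ⇒ ln(m/m₀) = −(Q_out/(Q_in−Q_out)) ln(V/V₀).
m = m₀ (V₀/V)^(Q_out/(Q_in−Q_out)) = 14.07 × (17.49/12.5821)^(-1.75323) = 7.89799 kg.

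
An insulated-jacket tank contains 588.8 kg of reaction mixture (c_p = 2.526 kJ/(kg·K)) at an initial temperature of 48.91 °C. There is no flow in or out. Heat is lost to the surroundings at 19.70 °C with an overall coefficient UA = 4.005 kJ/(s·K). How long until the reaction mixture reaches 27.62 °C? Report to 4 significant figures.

M c_p dT/dt = −UA(T − T_amb).
τ = M c_p/UA = 371.363 s; T_ss = T_amb = 19.7000 °C.
T(t) = T_ss + (T₀ − T_ss)e^(−t/τ); set T = 27.62:
t = −τ ln[(T − T_ss)/(T₀ − T_ss)] = −371.363 · ln(0.271140) = 484.673 s.

484.7 s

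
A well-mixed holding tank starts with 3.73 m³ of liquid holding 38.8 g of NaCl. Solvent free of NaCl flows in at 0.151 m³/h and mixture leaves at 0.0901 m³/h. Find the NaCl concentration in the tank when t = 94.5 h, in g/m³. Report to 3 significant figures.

Let m(t) be the amount of NaCl. Volume: V(t) = V₀ + (Q_in − Q_out) t = 3.73 + 0.060900 t; V(94.5) = 9.4850 m³.
No NaCl enters, so dm/dt = −Q_out · (m/V).
Separate: dm/m = −Q_out dt/V(t) ⇒ ln(m/m₀) = −(Q_out/(Q_in−Q_out)) ln(V/V₀).
m = m₀ (V₀/V)^(Q_out/(Q_in−Q_out)) = 38.8 × (3.73/9.4850)^(1.4795) = 9.7534 g.
C = m/V = 9.7534/9.4850 = 1.0283 g/m³.

1.03 g/m³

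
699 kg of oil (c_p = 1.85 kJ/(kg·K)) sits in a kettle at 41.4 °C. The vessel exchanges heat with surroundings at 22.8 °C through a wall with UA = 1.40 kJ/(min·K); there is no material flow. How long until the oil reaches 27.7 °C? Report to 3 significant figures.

Lumped-capacitance energy balance: M c_p dT/dt = UA(T_amb − T).
τ = M c_p/UA = 923.68 min; T_ss = T_amb = 22.800 °C.
T(t) = T_ss + (T₀ − T_ss)e^(−t/τ); set T = 27.7:
t = −τ ln[(T − T_ss)/(T₀ − T_ss)] = −923.68 · ln(0.26344) = 1232.1 min.

1230 min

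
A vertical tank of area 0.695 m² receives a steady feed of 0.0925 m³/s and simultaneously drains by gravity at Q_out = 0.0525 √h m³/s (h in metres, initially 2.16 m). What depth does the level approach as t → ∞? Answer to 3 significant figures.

3.10 m

Level balance: A dh/dt = 0.0925 − 0.0525 √h. Setting dh/dt = 0:
Q_in = 0.0525 √h_ss ⇒ √h_ss = 0.0925/0.0525 = 1.7619.
h_ss = 1.7619² = 3.1043 m. (Since h₀ = 2.16 m < h_ss, the level will rise toward this value.)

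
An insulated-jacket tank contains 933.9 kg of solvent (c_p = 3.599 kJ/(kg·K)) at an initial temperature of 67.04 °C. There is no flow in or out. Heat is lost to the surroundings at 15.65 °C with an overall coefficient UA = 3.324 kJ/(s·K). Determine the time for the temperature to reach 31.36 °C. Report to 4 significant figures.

1198 s

M c_p dT/dt = −UA(T − T_amb).
τ = M c_p/UA = 1011.16 s; T_ss = T_amb = 15.6500 °C.
T(t) = T_ss + (T₀ − T_ss)e^(−t/τ); set T = 31.36:
t = −τ ln[(T − T_ss)/(T₀ − T_ss)] = −1011.16 · ln(0.305701) = 1198.38 s.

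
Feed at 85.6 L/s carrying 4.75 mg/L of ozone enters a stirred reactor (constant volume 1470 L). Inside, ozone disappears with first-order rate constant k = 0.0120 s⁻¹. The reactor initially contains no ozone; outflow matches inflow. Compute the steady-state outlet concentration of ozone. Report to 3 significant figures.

V dC/dt = Q(C_in − C) − k V C.
Steady state (dC/dt = 0): C_ss = Q C_in/(Q + kV) = C_in/(1 + kV/Q).
C_ss = 85.6·4.75/(85.6 + 0.0120·1470) = 406.60/103.24 = 3.9384 mg/L.

3.94 mg/L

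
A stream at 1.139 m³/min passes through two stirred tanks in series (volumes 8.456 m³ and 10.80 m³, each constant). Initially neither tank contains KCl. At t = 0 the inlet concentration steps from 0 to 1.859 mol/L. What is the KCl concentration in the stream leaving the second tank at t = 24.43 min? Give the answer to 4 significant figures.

1.457 mol/L

Species balance on tank i: dCᵢ/dt = (Cᵢ₋₁ − Cᵢ)/τᵢ with τᵢ = Vᵢ/Q.
τ₁ = 8.456/1.139 = 7.42406 min; τ₂ = 10.80/1.139 = 9.48200 min.
Solving the cascade with C₁(0)=C₂(0)=0 gives C₂(t) = C_in[1 − (τ₁ e^(−t/τ₁) − τ₂ e^(−t/τ₂))/(τ₁ − τ₂)].
At t = 24.43: e^(−t/τ₁) = 0.0372295, e^(−t/τ₂) = 0.0760427.
C₂ = 1.859·[1 − (7.42406·0.0372295 − 9.48200·0.0760427)/(-2.05795)] = 1.859·0.783938 = 1.45734 mol/L.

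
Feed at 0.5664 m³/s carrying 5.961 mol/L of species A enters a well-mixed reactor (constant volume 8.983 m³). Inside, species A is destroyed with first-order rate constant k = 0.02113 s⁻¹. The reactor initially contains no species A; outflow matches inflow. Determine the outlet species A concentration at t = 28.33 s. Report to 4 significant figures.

4.054 mol/L

Species balance: V dC/dt = Q C_in − Q C − k V C.
This is linear with rate a = Q/V + k = 0.0841824 s⁻¹.
C_ss = Q C_in/(Q + kV) = 4.46477 mol/L; C(t) = C_ss + (C₀ − C_ss) e^(−a t).
C(28.33) = 4.46477 + (-4.46477)·e^(−0.0841824·28.33) = 4.46477 + (-4.46477)·0.0920993 = 4.05357 mol/L.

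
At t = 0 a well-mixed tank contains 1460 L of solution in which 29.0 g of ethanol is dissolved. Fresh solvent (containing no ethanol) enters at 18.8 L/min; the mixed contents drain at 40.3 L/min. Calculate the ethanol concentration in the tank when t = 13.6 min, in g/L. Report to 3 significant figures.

Total volume: dV/dt = Q_in − Q_out = -21.500 L/min, so V(t) = 1460 − 21.500 t and V(13.6) = 1167.6 L.
Species balance (pure solvent in): dm/dt = −Q_out · m/V(t).
dm/m = −Q_out dt/(V₀ − 21.500 t); integrating gives ln(m/m₀) = −(Q_out/(Q_in−Q_out)) ln(V/V₀).
m = m₀ (V₀/V)^(Q_out/(Q_in−Q_out)) = 29.0 × (1460/1167.6)^(-1.8744) = 19.075 g.
C = m/V = 19.075/1167.6 = 0.016337 g/L.

0.0163 g/L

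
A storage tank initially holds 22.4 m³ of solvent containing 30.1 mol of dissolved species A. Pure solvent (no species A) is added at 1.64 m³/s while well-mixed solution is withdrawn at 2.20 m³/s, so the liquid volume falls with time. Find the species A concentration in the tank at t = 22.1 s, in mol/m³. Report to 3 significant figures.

Let m(t) be the amount of species A. Volume: V(t) = V₀ + (Q_in − Q_out) t = 22.4 − 0.56000 t; V(22.1) = 10.024 m³.
Solute balance: dm/dt = 0 − Q_out C = −Q_out m/V(t).
Separate: dm/m = −Q_out dt/V(t) ⇒ ln(m/m₀) = −(Q_out/(Q_in−Q_out)) ln(V/V₀).
m = m₀ (V₀/V)^(Q_out/(Q_in−Q_out)) = 30.1 × (22.4/10.024)^(-3.9286) = 1.2784 mol.
C = m/V = 1.2784/10.024 = 0.12754 mol/m³.

0.128 mol/m³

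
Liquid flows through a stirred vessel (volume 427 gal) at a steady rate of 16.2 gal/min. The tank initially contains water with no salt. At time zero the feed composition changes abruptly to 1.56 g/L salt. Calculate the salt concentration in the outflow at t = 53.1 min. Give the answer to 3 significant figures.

Accumulation = in − out for the solute gives V dC/dt = Q(C_in − C).
So dC/dt = (C_in − C)/τ with τ = V/Q = 427/16.2 = 26.358 min.
This is linear first-order; C(t) = C_in + (C₀ − C_in) e^(−t/τ).
C(53.1) = 1.56 + (0 − 1.56)·e^(−53.1/26.358) = 1.56 + (-1.5600)·0.13338 = 1.3519 g/L.

1.35 g/L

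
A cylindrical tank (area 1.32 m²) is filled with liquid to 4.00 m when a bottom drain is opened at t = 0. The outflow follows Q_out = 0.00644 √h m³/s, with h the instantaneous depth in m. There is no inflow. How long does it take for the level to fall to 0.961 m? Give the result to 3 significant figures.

A dh/dt = −Q_out = −0.00644 √h.
This is separable: 2 d(√h)/dt = −0.00644/A, so √h = √h₀ − (0.00644/(2A)) t.
t = 2A(√h₀ − √h)/0.00644 = 2·1.32·(√4.00 − √0.961)/0.00644
  = 2.6400 × (2.0000 − 0.98031) / 0.00644 = 418.01 s.

418 s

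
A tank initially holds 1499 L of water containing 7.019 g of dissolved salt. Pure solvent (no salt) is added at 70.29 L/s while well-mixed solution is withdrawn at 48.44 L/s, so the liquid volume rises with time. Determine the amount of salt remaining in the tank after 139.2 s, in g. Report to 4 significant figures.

Let m(t) be the amount of salt. Volume: V(t) = V₀ + (Q_in − Q_out) t = 1499 + 21.8500 t; V(139.2) = 4540.52 L.
Solute balance: dm/dt = 0 − Q_out C = −Q_out m/V(t).
Separate: dm/m = −Q_out dt/V(t) ⇒ ln(m/m₀) = −(Q_out/(Q_in−Q_out)) ln(V/V₀).
m = m₀ (V₀/V)^(Q_out/(Q_in−Q_out)) = 7.019 × (1499/4540.52)^(2.21693) = 0.601529 g.

0.6015 g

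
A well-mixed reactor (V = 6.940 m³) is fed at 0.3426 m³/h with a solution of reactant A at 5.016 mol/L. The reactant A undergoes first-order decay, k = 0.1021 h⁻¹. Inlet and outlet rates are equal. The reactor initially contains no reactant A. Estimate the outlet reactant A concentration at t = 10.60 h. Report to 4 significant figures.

1.307 mol/L

Species balance: V dC/dt = Q C_in − Q C − k V C.
This is linear with rate a = Q/V + k = 0.151466 h⁻¹.
C_ss = Q C_in/(Q + kV) = 1.63482 mol/L; C(t) = C_ss + (C₀ − C_ss) e^(−a t).
C(10.60) = 1.63482 + (-1.63482)·e^(−0.151466·10.60) = 1.63482 + (-1.63482)·0.200781 = 1.30658 mol/L.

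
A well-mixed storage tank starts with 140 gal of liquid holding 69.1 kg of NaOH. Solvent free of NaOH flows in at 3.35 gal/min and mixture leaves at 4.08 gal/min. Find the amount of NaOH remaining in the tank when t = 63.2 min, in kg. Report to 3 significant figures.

7.40 kg

Let m(t) be the amount of NaOH. Volume: V(t) = V₀ + (Q_in − Q_out) t = 140 − 0.73000 t; V(63.2) = 93.864 gal.
Species balance (pure solvent in): dm/dt = −Q_out · m/V(t).
dm/m = −Q_out dt/(V₀ − 0.73000 t); integrating gives ln(m/m₀) = −(Q_out/(Q_in−Q_out)) ln(V/V₀).
m = m₀ (V₀/V)^(Q_out/(Q_in−Q_out)) = 69.1 × (140/93.864)^(-5.5890) = 7.3970 kg.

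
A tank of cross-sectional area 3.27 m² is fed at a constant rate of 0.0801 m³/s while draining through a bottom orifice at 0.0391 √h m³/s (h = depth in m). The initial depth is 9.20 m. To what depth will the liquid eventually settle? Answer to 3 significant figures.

A dh/dt = Q_in − 0.0391 √h. Steady state requires inflow = outflow:
Q_in = 0.0391 √h_ss ⇒ √h_ss = 0.0801/0.0391 = 2.0486.
h_ss = 2.0486² = 4.1967 m. (Since h₀ = 9.20 m > h_ss, the level will fall toward this value.)

4.20 m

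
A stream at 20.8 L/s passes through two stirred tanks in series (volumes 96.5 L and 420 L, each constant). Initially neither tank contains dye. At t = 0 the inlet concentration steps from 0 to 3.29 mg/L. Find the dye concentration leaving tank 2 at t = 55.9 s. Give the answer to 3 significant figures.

Each tank obeys Vᵢ dCᵢ/dt = Q(Cᵢ₋₁ − Cᵢ), so τᵢ = Vᵢ/Q.
τ₁ = 96.5/20.8 = 4.6394 s; τ₂ = 420/20.8 = 20.192 s.
Tank 1: C₁ = C_in(1 − e^(−t/τ₁)). Tank 2 (τ₁ ≠ τ₂): C₂ = C_in[1 − (τ₁ e^(−t/τ₁) − τ₂ e^(−t/τ₂))/(τ₁ − τ₂)].
At t = 55.9: e^(−t/τ₁) = 5.8509e-06, e^(−t/τ₂) = 0.062764.
C₂ = 3.29·[1 − (4.6394·5.8509e-06 − 20.192·0.062764)/(-15.553)] = 3.29·0.91852 = 3.0219 mg/L.

3.02 mg/L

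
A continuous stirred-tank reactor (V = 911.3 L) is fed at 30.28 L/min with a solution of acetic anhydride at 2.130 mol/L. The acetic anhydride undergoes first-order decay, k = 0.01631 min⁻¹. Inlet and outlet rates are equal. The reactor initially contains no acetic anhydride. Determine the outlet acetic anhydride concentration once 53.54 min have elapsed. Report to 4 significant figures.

Accumulation = in − out − consumed: V dC/dt = Q C_in − Q C − k V C.
dC/dt = (Q/V) C_in − (Q/V + k) C; effective rate a = Q/V + k = 0.0332273 + 0.01631 = 0.0495373 min⁻¹.
C_ss = Q C_in/(Q + kV) = 1.42870 mol/L; C(t) = C_ss + (C₀ − C_ss) e^(−a t).
C(53.54) = 1.42870 + (-1.42870)·e^(−0.0495373·53.54) = 1.42870 + (-1.42870)·0.0704942 = 1.32799 mol/L.

1.328 mol/L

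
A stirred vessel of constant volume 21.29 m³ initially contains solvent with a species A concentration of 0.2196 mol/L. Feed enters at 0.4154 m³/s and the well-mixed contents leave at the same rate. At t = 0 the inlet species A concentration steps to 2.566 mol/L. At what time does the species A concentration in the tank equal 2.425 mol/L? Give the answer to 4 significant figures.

144.1 s

Species balance: V dC/dt = Q(C_in − C) ⇒ τ = V/Q = 51.2518 s.
C(t) = C_in + (C₀ − C_in) e^(−t/τ). Set C = 2.425 and solve for t:
e^(−t/τ) = (C − C_in)/(C₀ − C_in) = (2.425 − 2.566)/(0.2196 − 2.566) = 0.0600921
t = −τ ln(…) = 51.2518 × 2.81188 = 144.114 s.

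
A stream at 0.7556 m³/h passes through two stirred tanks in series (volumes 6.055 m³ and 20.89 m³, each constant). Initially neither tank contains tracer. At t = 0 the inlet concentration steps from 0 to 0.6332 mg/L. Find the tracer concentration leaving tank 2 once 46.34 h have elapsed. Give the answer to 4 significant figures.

0.4672 mg/L

Each tank obeys Vᵢ dCᵢ/dt = Q(Cᵢ₋₁ − Cᵢ), so τᵢ = Vᵢ/Q.
τ₁ = 6.055/0.7556 = 8.01350 h; τ₂ = 20.89/0.7556 = 27.6469 h.
Tank 1: C₁ = C_in(1 − e^(−t/τ₁)). Tank 2 (τ₁ ≠ τ₂): C₂ = C_in[1 − (τ₁ e^(−t/τ₁) − τ₂ e^(−t/τ₂))/(τ₁ − τ₂)].
At t = 46.34: e^(−t/τ₁) = 0.00308026, e^(−t/τ₂) = 0.187095.
C₂ = 0.6332·[1 − (8.01350·0.00308026 − 27.6469·0.187095)/(-19.6334)] = 0.6332·0.737798 = 0.467174 mg/L.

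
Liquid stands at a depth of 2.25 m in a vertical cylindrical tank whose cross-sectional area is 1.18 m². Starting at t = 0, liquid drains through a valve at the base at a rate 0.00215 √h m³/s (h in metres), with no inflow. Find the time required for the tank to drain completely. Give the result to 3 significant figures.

1650 s

With no inflow, A dh/dt = −0.00215 √h.
∫ h^(−1/2) dh = −(0.00215/A) ∫ dt, giving 2√h = 2√h₀ − (0.00215/A) t.
Set h = 0: 2√h₀ = (0.00215/A) t_empty ⇒ t_empty = 2A√h₀/0.00215.
t_empty = 2·1.18·√2.25/0.00215 = 2.3600·1.5000/0.00215 = 1646.5 s.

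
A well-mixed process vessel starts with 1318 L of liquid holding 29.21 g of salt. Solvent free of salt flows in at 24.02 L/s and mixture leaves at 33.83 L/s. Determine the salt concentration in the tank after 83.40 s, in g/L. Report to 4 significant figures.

Let m(t) be the amount of salt. Volume: V(t) = V₀ + (Q_in − Q_out) t = 1318 − 9.81000 t; V(83.40) = 499.846 L.
No salt enters, so dm/dt = −Q_out · (m/V).
Separate: dm/m = −Q_out dt/V(t) ⇒ ln(m/m₀) = −(Q_out/(Q_in−Q_out)) ln(V/V₀).
m = m₀ (V₀/V)^(Q_out/(Q_in−Q_out)) = 29.21 × (1318/499.846)^(-3.44852) = 1.03141 g.
C = m/V = 1.03141/499.846 = 0.00206345 g/L.

0.002063 g/L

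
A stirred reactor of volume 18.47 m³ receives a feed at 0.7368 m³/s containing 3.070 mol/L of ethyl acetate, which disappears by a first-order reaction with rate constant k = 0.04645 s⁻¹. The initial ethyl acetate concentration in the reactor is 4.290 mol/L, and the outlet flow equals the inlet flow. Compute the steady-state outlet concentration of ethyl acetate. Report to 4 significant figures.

Accumulation = in − out − consumed: V dC/dt = Q C_in − Q C − k V C.
At steady state: 0 = Q C_in − (Q + kV) C_ss, so C_ss = Q C_in/(Q + kV).
C_ss = 0.7368·3.070/(0.7368 + 0.04645·18.47) = 2.26198/1.59473 = 1.41841 mol/L.

1.418 mol/L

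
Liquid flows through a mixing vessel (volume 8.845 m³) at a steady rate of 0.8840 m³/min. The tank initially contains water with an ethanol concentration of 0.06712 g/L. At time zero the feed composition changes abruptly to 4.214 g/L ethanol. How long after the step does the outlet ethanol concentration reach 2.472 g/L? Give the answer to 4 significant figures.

Species balance: V dC/dt = Q(C_in − C) ⇒ τ = V/Q = 10.0057 min.
C(t) = C_in + (C₀ − C_in) e^(−t/τ). Set C = 2.472 and solve for t:
e^(−t/τ) = (C − C_in)/(C₀ − C_in) = (2.472 − 4.214)/(0.06712 − 4.214) = 0.420075
t = −τ ln(…) = 10.0057 × 0.867322 = 8.67813 min.

8.678 min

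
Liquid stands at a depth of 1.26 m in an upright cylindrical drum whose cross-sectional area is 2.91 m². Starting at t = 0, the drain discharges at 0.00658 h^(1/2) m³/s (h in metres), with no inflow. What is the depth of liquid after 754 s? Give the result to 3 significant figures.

0.0729 m

A dh/dt = −Q_out = −0.00658 √h.
Separate and integrate: 2(√h − √h₀) = −(0.00658/A) t.
√h = √1.26 − 0.00658·754/(2·2.91) = 1.1225 − 0.85246 = 0.27004.
h = 0.27004² = 0.072920 m.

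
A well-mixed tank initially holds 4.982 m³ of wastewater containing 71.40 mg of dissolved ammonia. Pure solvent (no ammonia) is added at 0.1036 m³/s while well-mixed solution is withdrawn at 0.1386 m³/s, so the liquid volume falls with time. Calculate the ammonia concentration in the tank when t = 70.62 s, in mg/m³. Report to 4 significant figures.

1.884 mg/m³

Let m(t) be the amount of ammonia. Volume: V(t) = V₀ + (Q_in − Q_out) t = 4.982 − 0.0350000 t; V(70.62) = 2.51030 m³.
Species balance (pure solvent in): dm/dt = −Q_out · m/V(t).
dm/m = −Q_out dt/(V₀ − 0.0350000 t); integrating gives ln(m/m₀) = −(Q_out/(Q_in−Q_out)) ln(V/V₀).
m = m₀ (V₀/V)^(Q_out/(Q_in−Q_out)) = 71.40 × (4.982/2.51030)^(-3.96000) = 4.73035 mg.
C = m/V = 4.73035/2.51030 = 1.88437 mg/m³.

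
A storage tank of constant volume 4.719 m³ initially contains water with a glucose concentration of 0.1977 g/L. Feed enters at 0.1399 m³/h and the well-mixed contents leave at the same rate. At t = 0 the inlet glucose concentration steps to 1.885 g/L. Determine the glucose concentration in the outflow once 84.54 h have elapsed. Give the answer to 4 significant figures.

Accumulation = in − out for the solute gives V dC/dt = Q(C_in − C).
Rewrite as dC/dt + C/τ = C_in/τ, τ = V/Q = 33.7312 h.
C approaches C_in exponentially: C(t) = C_in + (C₀ − C_in) e^(−t/τ).
C(84.54) = 1.885 + (0.1977 − 1.885)·e^(−84.54/33.7312) = 1.885 + (-1.68730)·0.0815709 = 1.74737 g/L.

1.747 g/L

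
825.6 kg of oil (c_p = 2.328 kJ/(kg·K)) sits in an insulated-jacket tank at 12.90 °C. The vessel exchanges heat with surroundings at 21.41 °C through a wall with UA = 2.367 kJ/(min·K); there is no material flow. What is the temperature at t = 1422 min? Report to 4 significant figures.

19.93 °C

Heat balance on the well-mixed liquid: M c_p dT/dt = −UA(T − T_amb).
dT/dt = (T_ss − T)/τ with T_ss = T_amb = 21.4100 °C, τ = M c_p/UA = 825.6·2.328/2.367 = 811.997 min.
Integrating: T(t) = T_ss + (T₀ − T_ss) e^(−t/τ).
T(1422) = 21.4100 + (-8.51000)·0.173559 = 19.9330 °C.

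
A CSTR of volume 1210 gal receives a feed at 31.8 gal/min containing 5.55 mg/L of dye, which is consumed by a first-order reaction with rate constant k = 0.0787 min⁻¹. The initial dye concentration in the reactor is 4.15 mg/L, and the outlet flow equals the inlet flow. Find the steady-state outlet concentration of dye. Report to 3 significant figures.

1.39 mg/L

Species balance: V dC/dt = Q C_in − Q C − k V C.
At steady state: 0 = Q C_in − (Q + kV) C_ss, so C_ss = Q C_in/(Q + kV).
C_ss = 31.8·5.55/(31.8 + 0.0787·1210) = 176.49/127.03 = 1.3894 mg/L.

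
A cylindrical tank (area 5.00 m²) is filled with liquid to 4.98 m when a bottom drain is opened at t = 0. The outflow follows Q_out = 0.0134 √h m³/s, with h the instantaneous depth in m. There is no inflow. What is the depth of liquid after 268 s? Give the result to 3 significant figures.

3.51 m

Mass balance (ρ constant): A dh/dt = −0.0134 √h.
∫ h^(−1/2) dh = −(0.0134/A) ∫ dt, giving 2√h = 2√h₀ − (0.0134/A) t.
√h = √4.98 − 0.0134·268/(2·5.00) = 2.2316 − 0.35912 = 1.8725.
h = 1.8725² = 3.5061 m.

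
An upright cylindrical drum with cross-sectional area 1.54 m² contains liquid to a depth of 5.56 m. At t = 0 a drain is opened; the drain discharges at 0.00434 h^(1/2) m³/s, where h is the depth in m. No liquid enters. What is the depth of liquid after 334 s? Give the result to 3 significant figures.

Mass balance (ρ constant): A dh/dt = −0.00434 √h.
Separate and integrate: 2(√h − √h₀) = −(0.00434/A) t.
√h = √5.56 − 0.00434·334/(2·1.54) = 2.3580 − 0.47064 = 1.8873.
h = 1.8873² = 3.5620 m.

3.56 m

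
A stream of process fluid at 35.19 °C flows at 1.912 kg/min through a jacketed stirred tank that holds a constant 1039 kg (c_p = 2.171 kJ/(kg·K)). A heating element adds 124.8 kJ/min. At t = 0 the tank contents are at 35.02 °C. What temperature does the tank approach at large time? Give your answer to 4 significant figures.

65.26 °C

Heat balance on the well-mixed liquid: M c_p dT/dt = ṁ c_p (T_in − T) + 124.8.
At steady state dT/dt = 0 ⇒ T_ss = T_in + Q̇/(ṁ c_p) = 35.19 + 124.8/(1.912·2.171) = 65.2554 °C.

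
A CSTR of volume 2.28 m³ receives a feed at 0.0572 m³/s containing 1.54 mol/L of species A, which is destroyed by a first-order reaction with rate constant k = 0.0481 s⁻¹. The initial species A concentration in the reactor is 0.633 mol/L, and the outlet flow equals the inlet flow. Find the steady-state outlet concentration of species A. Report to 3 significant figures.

0.528 mol/L

Species balance: V dC/dt = Q C_in − Q C − k V C.
Steady state (dC/dt = 0): C_ss = Q C_in/(Q + kV) = C_in/(1 + kV/Q).
C_ss = 0.0572·1.54/(0.0572 + 0.0481·2.28) = 0.088088/0.16687 = 0.52789 mol/L.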